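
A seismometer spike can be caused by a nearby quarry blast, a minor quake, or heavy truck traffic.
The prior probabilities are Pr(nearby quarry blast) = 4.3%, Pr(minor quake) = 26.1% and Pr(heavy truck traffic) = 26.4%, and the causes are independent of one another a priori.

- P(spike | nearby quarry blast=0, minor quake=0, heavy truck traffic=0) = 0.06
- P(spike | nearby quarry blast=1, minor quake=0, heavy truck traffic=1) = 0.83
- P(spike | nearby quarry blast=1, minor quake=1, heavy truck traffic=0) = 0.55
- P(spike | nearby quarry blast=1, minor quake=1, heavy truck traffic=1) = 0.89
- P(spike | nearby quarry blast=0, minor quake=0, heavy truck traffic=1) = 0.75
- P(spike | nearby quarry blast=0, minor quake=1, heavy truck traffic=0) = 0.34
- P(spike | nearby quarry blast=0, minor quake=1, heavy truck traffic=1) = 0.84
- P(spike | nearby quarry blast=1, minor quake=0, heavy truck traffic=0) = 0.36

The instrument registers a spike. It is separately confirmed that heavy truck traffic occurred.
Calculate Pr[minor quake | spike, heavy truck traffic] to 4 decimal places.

Pr[minor quake | spike, heavy truck traffic] ≈ 0.2830

Enumerate the 4 (nearby quarry blast, minor quake) configurations and weight by the priors:
  P(spike | heavy truck traffic) = 0.75×0.957×0.739 + 0.84×0.957×0.261 + 0.83×0.043×0.739 + 0.89×0.043×0.261
        = 0.530417 + 0.209813 + 0.026375 + 0.009988 = 0.776593
Configurations with minor quake contribute 0.219801, so
  P(minor quake | spike, heavy truck traffic) = 0.219801 / 0.776593 ≈ 0.2830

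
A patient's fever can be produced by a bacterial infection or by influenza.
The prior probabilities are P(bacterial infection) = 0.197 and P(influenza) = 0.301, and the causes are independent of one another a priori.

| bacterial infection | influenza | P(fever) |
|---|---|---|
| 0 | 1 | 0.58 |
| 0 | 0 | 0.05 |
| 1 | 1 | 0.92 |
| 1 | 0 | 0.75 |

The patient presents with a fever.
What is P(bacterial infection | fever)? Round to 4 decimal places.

P(fever) = 0.05×0.803×0.699 + 0.58×0.803×0.301 + 0.75×0.197×0.699 + 0.92×0.197×0.301 = 0.028065 + 0.140188 + 0.103277 + 0.054553 = 0.326083
Restricting to configurations with bacterial infection present: 0.103277 + 0.054553 = 0.157830.
So P(bacterial infection | fever) = 0.157830/0.326083 ≈ 0.4840.

P(bacterial infection | fever) ≈ 0.4840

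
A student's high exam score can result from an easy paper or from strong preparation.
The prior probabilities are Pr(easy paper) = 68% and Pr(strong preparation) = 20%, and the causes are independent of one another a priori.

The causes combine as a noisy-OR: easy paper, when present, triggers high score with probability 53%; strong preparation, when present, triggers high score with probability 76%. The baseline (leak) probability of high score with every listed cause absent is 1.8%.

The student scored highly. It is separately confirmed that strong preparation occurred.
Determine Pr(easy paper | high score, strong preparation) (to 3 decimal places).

Pr(easy paper | high score, strong preparation) ≈ 0.712

Under noisy-OR, P(high score | causes) = 1 − (1−0.018)·∏(1−qᵢ) over the active causes.
Numerator (weight on configurations with easy paper): 0.88923×0.68 = 0.604676
Denominator P(high score | strong preparation): 0.76432×0.32 + 0.88923×0.68 = 0.849258
P(easy paper | high score, strong preparation) = 0.604676/0.849258 ≈ 0.712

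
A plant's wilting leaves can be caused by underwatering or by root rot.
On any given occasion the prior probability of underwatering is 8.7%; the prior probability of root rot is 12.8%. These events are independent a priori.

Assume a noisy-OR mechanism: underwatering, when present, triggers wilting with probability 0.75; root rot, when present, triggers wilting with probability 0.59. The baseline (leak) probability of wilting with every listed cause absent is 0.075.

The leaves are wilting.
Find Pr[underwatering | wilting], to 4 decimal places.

Pr[underwatering | wilting] ≈ 0.3409

Under noisy-OR, P(wilting | causes) = 1 − (1−0.075)·∏(1−qᵢ) over the active causes.
P(wilting) = 0.075·0.913·0.872 + 0.62075·0.913·0.128 + 0.76875·0.087·0.872 + 0.905188·0.087·0.128 = 0.059710 + 0.072543 + 0.058320 + 0.010080 = 0.200653
The underwatering-present share is 0.058320 + 0.010080 = 0.068400.
So P(underwatering | wilting) = 0.068400/0.200653 ≈ 0.3409.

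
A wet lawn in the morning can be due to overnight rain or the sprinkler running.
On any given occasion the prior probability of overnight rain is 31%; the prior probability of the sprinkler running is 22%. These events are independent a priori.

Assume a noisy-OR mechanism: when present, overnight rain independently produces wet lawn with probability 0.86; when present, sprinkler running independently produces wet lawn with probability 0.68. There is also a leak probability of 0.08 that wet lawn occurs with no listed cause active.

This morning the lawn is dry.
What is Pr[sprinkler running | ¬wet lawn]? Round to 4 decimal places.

Under noisy-OR, P(wet lawn | causes) = 1 − (1−0.08)·∏(1−qᵢ) over the active causes.
P(¬wet lawn) = 0.92×0.69×0.78 + 0.2944×0.69×0.22 + 0.1288×0.31×0.78 + 0.041216×0.31×0.22 = 0.495144 + 0.044690 + 0.031144 + 0.002811 = 0.573789
The sprinkler running-present share is 0.044690 + 0.002811 = 0.047501.
P(sprinkler running | ¬wet lawn) = 0.047501 / 0.573789 ≈ 0.0828

Pr[sprinkler running | ¬wet lawn] ≈ 0.0828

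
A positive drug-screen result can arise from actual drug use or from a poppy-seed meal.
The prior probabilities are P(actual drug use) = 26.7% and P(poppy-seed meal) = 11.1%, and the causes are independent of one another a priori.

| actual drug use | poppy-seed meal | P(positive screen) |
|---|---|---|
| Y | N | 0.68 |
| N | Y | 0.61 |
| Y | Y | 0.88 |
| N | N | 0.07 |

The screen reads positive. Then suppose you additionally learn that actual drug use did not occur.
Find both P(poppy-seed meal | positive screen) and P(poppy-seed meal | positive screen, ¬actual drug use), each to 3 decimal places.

By total probability over the 4 (actual drug use, poppy-seed meal) configurations:
  P(positive screen) = 0.07·0.733·0.889 + 0.61·0.733·0.111 + 0.68·0.267·0.889 + 0.88·0.267·0.111
        = 0.045615 + 0.049631 + 0.161407 + 0.026081 = 0.282734
Keeping only the poppy-seed meal-present terms gives 0.075712, so
  P(poppy-seed meal | positive screen) = 0.075712 / 0.282734 ≈ 0.268

Now condition on the additional information:
For the numerator, keep only poppy-seed meal=true terms: 0.61×0.111 = 0.067710
Normalizer over all consistent configurations: 0.07×0.889 + 0.61×0.111 = 0.129940
Posterior = 0.067710 / 0.129940 ≈ 0.521

P(poppy-seed meal | positive screen) ≈ 0.268; P(poppy-seed meal | positive screen, ¬actual drug use) ≈ 0.521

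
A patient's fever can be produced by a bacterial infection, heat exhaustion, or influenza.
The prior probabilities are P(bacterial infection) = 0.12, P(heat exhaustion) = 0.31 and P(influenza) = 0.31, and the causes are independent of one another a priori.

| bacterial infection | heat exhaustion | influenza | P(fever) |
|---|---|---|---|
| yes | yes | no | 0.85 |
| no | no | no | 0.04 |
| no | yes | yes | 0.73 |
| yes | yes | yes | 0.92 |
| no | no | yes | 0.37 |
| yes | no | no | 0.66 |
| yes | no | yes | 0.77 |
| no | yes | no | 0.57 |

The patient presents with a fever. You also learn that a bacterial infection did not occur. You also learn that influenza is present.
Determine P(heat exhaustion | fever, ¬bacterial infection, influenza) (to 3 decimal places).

P(heat exhaustion | fever, ¬bacterial infection, influenza) ≈ 0.470

Numerator (weight on configurations with heat exhaustion): 0.73·0.31 = 0.226300
Denominator P(fever | ¬bacterial infection, influenza): 0.37·0.69 + 0.73·0.31 = 0.481600
Posterior = 0.226300 / 0.481600 ≈ 0.470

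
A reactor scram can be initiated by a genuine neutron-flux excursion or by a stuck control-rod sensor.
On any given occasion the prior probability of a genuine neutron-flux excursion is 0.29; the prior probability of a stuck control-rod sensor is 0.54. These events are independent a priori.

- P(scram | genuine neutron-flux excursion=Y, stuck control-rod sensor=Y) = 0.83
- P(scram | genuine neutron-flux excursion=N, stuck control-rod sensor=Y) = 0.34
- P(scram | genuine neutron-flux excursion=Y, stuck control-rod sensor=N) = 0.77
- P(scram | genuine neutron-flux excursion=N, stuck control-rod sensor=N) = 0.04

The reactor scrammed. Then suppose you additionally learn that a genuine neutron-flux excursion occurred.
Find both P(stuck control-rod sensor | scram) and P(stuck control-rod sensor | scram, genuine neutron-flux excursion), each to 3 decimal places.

P(stuck control-rod sensor | scram) ≈ 0.692; P(stuck control-rod sensor | scram, genuine neutron-flux excursion) ≈ 0.559

By total probability over the 4 (genuine neutron-flux excursion, stuck control-rod sensor) configurations:
  P(scram) = 0.04×0.71×0.46 + 0.34×0.71×0.54 + 0.77×0.29×0.46 + 0.83×0.29×0.54
        = 0.013064 + 0.130356 + 0.102718 + 0.129978 = 0.376116
Keeping only the stuck control-rod sensor-present terms gives 0.260334, so
  P(stuck control-rod sensor | scram) = 0.260334 / 0.376116 ≈ 0.692

With the extra evidence:
Weight on stuck control-rod sensor=true, given the evidence: 0.83·0.54 = 0.448200
The normalizing constant is 0.77·0.46 + 0.83·0.54 = 0.802400
P(stuck control-rod sensor | scram, genuine neutron-flux excursion) = 0.448200/0.802400 ≈ 0.559
Conditioning on genuine neutron-flux excursion lowers the posterior on stuck control-rod sensor: the classic explaining-away effect in a common-effect structure.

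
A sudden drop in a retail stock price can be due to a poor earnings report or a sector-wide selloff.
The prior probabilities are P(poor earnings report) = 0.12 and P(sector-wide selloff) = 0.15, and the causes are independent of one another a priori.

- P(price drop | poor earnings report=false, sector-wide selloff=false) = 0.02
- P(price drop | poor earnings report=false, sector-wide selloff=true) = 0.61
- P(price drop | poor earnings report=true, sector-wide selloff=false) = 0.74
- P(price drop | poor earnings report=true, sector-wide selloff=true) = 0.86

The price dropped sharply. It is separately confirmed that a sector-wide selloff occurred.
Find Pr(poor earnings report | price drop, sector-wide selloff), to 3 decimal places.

Pr(poor earnings report | price drop, sector-wide selloff) ≈ 0.161

P(price drop | sector-wide selloff) = 0.61×0.88 + 0.86×0.12 = 0.536800 + 0.103200 = 0.640000
The poor earnings report-present share is 0.86×0.12 = 0.103200.
P(poor earnings report | price drop, sector-wide selloff) = 0.103200 / 0.640000 ≈ 0.161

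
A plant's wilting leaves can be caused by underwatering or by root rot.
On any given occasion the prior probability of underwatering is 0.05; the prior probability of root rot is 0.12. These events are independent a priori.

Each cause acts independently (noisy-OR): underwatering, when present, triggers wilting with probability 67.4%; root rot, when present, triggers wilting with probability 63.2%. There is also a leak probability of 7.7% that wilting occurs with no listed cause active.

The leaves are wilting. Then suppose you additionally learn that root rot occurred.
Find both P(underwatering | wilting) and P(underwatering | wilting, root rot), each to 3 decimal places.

P(underwatering | wilting) ≈ 0.205; P(underwatering | wilting, root rot) ≈ 0.066

Under noisy-OR, P(wilting | causes) = 1 − (1−0.077)·∏(1−qᵢ) over the active causes.
For the numerator, keep only underwatering=true terms: 0.030760 + 0.005336 = 0.036096
The normalizing constant is 0.077·0.95·0.88 + 0.660336·0.95·0.12 + 0.699102·0.05·0.88 + 0.88927·0.05·0.12 = 0.175746
Posterior = 0.036096 / 0.175746 ≈ 0.205

Now condition on the additional information:
P(wilting | root rot) = 0.660336×0.95 + 0.88927×0.05 = 0.627319 + 0.044464 = 0.671783
The underwatering-present share is 0.88927×0.05 = 0.044464.
So P(underwatering | wilting, root rot) = 0.044464/0.671783 ≈ 0.066.
The drop from 0.205 to 0.066 is the explaining-away (discounting) effect.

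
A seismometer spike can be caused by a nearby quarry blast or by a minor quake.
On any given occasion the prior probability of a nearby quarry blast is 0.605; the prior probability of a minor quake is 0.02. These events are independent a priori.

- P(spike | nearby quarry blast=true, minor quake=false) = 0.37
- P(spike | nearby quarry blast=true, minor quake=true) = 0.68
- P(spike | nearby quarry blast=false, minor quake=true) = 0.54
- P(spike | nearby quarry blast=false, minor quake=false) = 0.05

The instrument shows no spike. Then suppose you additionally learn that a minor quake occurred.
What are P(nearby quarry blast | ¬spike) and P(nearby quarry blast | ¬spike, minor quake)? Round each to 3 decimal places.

By total probability over the 4 (nearby quarry blast, minor quake) configurations:
  P(¬spike) = 0.95×0.395×0.98 + 0.46×0.395×0.02 + 0.63×0.605×0.98 + 0.32×0.605×0.02
        = 0.367745 + 0.003634 + 0.373527 + 0.003872 = 0.748778
Keeping only the nearby quarry blast-present terms gives 0.377399, so
  P(nearby quarry blast | ¬spike) = 0.377399 / 0.748778 ≈ 0.504

Now also conditioning on minor quake=true:
For the numerator, keep only nearby quarry blast=true terms: 0.32*0.605 = 0.193600
The normalizing constant is 0.46*0.395 + 0.32*0.605 = 0.375300
Posterior = 0.193600 / 0.375300 ≈ 0.516

P(nearby quarry blast | ¬spike) ≈ 0.504; P(nearby quarry blast | ¬spike, minor quake) ≈ 0.516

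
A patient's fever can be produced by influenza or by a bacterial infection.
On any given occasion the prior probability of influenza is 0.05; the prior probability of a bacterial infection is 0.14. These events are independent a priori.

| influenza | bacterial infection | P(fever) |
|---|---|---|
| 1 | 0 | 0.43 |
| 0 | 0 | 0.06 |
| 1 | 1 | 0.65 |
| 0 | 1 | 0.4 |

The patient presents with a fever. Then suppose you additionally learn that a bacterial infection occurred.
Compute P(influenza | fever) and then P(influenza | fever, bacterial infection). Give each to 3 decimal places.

P(fever) = 0.06*0.95*0.86 + 0.4*0.95*0.14 + 0.43*0.05*0.86 + 0.65*0.05*0.14 = 0.049020 + 0.053200 + 0.018490 + 0.004550 = 0.125260
The influenza-present share is 0.018490 + 0.004550 = 0.023040.
Hence the posterior is 0.023040/0.125260 ≈ 0.184.

Now also conditioning on bacterial infection=true:
P(fever | bacterial infection) = 0.4*0.95 + 0.65*0.05 = 0.380000 + 0.032500 = 0.412500
Of this, 0.032500 comes from 0.65*0.05 (the influenza=true cases).
P(influenza | fever, bacterial infection) = 0.032500 / 0.412500 ≈ 0.079
The drop from 0.184 to 0.079 is the explaining-away (discounting) effect.

P(influenza | fever) ≈ 0.184; P(influenza | fever, bacterial infection) ≈ 0.079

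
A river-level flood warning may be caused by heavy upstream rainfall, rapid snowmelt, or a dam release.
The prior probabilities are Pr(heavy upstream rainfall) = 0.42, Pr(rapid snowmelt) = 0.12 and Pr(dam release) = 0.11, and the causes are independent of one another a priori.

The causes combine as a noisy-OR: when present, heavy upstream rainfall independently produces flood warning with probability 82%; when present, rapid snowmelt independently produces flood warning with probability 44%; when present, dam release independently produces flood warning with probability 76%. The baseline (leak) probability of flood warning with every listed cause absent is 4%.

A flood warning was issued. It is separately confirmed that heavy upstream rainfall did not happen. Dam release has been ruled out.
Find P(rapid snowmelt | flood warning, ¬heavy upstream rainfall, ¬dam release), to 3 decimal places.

P(rapid snowmelt | flood warning, ¬heavy upstream rainfall, ¬dam release) ≈ 0.612

Under noisy-OR, P(flood warning | causes) = 1 − (1−0.04)·∏(1−qᵢ) over the active causes.
Weight on rapid snowmelt=true, given the evidence: 0.4624*0.12 = 0.055488
Denominator P(flood warning | ¬heavy upstream rainfall, ¬dam release): 0.04*0.88 + 0.4624*0.12 = 0.090688
P(rapid snowmelt | flood warning, ¬heavy upstream rainfall, ¬dam release) = 0.055488/0.090688 ≈ 0.612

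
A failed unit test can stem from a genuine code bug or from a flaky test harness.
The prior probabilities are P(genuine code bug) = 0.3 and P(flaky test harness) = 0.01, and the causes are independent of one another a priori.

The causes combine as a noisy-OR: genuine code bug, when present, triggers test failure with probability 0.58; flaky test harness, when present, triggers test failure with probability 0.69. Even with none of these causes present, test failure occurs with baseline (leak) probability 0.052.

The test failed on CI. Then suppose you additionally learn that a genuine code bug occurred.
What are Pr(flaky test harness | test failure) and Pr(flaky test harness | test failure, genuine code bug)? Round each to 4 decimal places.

Pr(flaky test harness | test failure) ≈ 0.0341; Pr(flaky test harness | test failure, genuine code bug) ≈ 0.0145

Under noisy-OR, P(test failure | causes) = 1 − (1−0.052)·∏(1−qᵢ) over the active causes.
Sum P(test failure|·) weighted by the priors over the 4 (genuine code bug, flaky test harness) configurations:
  P(test failure) = 0.052*0.7*0.99 + 0.70612*0.7*0.01 + 0.60184*0.3*0.99 + 0.87657*0.3*0.01
        = 0.036036 + 0.004943 + 0.178746 + 0.002630 = 0.222355
Keeping only the flaky test harness-present terms gives 0.007573, so
  P(flaky test harness | test failure) = 0.007573 / 0.222355 ≈ 0.0341

Now condition on the additional information:
By total probability over both values of flaky test harness:
  P(test failure | genuine code bug) = 0.60184*0.99 + 0.87657*0.01
        = 0.595822 + 0.008766 = 0.604588
Keeping only the flaky test harness-present terms gives 0.008766, so
  P(flaky test harness | test failure, genuine code bug) = 0.008766 / 0.604588 ≈ 0.0145
Conditioning on genuine code bug lowers the posterior on flaky test harness: the classic explaining-away effect in a common-effect structure.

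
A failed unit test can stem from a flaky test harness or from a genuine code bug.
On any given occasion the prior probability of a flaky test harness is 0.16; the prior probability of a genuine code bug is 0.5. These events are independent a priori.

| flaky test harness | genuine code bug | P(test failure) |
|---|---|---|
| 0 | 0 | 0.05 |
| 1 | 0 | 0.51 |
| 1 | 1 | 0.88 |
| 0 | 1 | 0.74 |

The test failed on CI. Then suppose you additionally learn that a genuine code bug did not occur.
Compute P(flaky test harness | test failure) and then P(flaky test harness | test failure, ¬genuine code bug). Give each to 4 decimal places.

P(flaky test harness | test failure) ≈ 0.2510; P(flaky test harness | test failure, ¬genuine code bug) ≈ 0.6602

P(test failure) = 0.05·0.84·0.5 + 0.74·0.84·0.5 + 0.51·0.16·0.5 + 0.88·0.16·0.5 = 0.021000 + 0.310800 + 0.040800 + 0.070400 = 0.443000
Of this, 0.111200 comes from 0.040800 + 0.070400 (the flaky test harness=true cases).
So P(flaky test harness | test failure) = 0.111200/0.443000 ≈ 0.2510.

With the extra evidence:
Sum P(test failure|·) weighted by the priors over both values of flaky test harness:
  P(test failure | ¬genuine code bug) = 0.05×0.84 + 0.51×0.16
        = 0.042000 + 0.081600 = 0.123600
Configurations with flaky test harness contribute 0.081600, so
  P(flaky test harness | test failure, ¬genuine code bug) = 0.081600 / 0.123600 ≈ 0.6602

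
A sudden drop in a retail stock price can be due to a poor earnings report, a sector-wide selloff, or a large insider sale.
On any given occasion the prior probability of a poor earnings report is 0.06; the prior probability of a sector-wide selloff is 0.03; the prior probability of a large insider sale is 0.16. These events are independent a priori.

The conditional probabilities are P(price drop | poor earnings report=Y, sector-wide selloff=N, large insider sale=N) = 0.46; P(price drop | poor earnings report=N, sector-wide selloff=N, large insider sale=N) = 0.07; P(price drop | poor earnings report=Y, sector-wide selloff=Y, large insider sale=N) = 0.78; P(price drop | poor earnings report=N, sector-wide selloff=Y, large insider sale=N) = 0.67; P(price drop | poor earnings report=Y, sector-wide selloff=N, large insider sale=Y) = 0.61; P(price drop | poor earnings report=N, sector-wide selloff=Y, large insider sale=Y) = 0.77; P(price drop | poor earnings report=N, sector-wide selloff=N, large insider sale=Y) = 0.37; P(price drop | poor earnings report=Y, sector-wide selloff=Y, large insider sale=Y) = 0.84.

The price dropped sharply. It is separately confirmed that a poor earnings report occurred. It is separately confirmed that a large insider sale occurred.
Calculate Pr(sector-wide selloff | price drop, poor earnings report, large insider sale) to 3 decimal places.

Sum P(price drop|·) weighted by the priors over both values of sector-wide selloff:
  P(price drop | poor earnings report, large insider sale) = 0.61×0.97 + 0.84×0.03
        = 0.591700 + 0.025200 = 0.616900
Configurations with sector-wide selloff contribute 0.025200, so
  P(sector-wide selloff | price drop, poor earnings report, large insider sale) = 0.025200 / 0.616900 ≈ 0.041

Pr(sector-wide selloff | price drop, poor earnings report, large insider sale) ≈ 0.041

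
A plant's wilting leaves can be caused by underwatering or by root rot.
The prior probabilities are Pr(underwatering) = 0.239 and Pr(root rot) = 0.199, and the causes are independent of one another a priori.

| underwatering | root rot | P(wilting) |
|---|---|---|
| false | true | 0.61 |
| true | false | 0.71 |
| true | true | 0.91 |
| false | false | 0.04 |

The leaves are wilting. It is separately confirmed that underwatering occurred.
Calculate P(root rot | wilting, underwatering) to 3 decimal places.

P(root rot | wilting, underwatering) ≈ 0.242

P(wilting | underwatering) = 0.71·0.801 + 0.91·0.199 = 0.568710 + 0.181090 = 0.749800
The root rot-present share is 0.91·0.199 = 0.181090.
P(root rot | wilting, underwatering) = 0.181090 / 0.749800 ≈ 0.242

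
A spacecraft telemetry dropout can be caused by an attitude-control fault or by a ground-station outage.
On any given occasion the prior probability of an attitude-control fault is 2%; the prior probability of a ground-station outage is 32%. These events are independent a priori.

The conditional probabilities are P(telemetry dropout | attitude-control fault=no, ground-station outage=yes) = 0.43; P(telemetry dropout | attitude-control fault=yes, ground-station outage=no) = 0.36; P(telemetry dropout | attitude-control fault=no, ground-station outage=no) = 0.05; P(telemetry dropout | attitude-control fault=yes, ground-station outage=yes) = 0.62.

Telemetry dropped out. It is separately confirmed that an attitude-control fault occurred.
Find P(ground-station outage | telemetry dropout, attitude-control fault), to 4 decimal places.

P(ground-station outage | telemetry dropout, attitude-control fault) ≈ 0.4477

Weight on ground-station outage=true, given the evidence: 0.62×0.32 = 0.198400
Denominator P(telemetry dropout | attitude-control fault): 0.36×0.68 + 0.62×0.32 = 0.443200
P(ground-station outage | telemetry dropout, attitude-control fault) = 0.198400/0.443200 ≈ 0.4477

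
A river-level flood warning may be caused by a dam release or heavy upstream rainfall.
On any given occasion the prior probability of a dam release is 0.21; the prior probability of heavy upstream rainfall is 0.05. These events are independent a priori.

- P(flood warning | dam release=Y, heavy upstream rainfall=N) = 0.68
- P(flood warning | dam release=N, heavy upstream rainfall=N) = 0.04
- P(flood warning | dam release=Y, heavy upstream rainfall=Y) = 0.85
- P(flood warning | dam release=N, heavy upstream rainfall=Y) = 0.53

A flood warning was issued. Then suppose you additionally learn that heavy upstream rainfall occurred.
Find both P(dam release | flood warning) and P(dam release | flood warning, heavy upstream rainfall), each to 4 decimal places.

P(dam release | flood warning) ≈ 0.7394; P(dam release | flood warning, heavy upstream rainfall) ≈ 0.2989

P(flood warning) = 0.04*0.79*0.95 + 0.53*0.79*0.05 + 0.68*0.21*0.95 + 0.85*0.21*0.05 = 0.030020 + 0.020935 + 0.135660 + 0.008925 = 0.195540
Restricting to configurations with dam release present: 0.135660 + 0.008925 = 0.144585.
Hence the posterior is 0.144585/0.195540 ≈ 0.7394.

Now condition on the additional information:
P(flood warning | heavy upstream rainfall) = 0.53×0.79 + 0.85×0.21 = 0.418700 + 0.178500 = 0.597200
Of this, 0.178500 comes from 0.85×0.21 (the dam release=true cases).
So P(dam release | flood warning, heavy upstream rainfall) = 0.178500/0.597200 ≈ 0.2989.
The drop from 0.7394 to 0.2989 is the explaining-away (discounting) effect.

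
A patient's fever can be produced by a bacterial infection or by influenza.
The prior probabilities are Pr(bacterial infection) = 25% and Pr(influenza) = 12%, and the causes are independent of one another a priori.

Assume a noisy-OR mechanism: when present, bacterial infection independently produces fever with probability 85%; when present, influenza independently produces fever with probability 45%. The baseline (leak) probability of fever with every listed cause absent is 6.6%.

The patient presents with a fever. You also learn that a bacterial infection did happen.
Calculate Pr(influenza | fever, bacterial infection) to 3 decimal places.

Pr(influenza | fever, bacterial infection) ≈ 0.128

Under noisy-OR, P(fever | causes) = 1 − (1−0.066)·∏(1−qᵢ) over the active causes.
By total probability over both values of influenza:
  P(fever | bacterial infection) = 0.8599×0.88 + 0.922945×0.12
        = 0.756712 + 0.110753 = 0.867465
Configurations with influenza contribute 0.110753, so
  P(influenza | fever, bacterial infection) = 0.110753 / 0.867465 ≈ 0.128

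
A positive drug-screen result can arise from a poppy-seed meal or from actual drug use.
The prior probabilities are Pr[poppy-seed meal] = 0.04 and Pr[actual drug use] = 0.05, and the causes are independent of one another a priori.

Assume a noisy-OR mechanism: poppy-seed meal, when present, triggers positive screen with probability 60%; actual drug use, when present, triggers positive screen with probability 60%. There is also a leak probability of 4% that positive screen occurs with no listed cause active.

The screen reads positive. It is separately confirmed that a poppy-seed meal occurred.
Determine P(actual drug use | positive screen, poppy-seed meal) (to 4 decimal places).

P(actual drug use | positive screen, poppy-seed meal) ≈ 0.0674

Under noisy-OR, P(positive screen | causes) = 1 − (1−0.04)·∏(1−qᵢ) over the active causes.
Numerator (weight on configurations with actual drug use): 0.8464*0.05 = 0.042320
The normalizing constant is 0.616*0.95 + 0.8464*0.05 = 0.627520
P(actual drug use | positive screen, poppy-seed meal) = 0.042320/0.627520 ≈ 0.0674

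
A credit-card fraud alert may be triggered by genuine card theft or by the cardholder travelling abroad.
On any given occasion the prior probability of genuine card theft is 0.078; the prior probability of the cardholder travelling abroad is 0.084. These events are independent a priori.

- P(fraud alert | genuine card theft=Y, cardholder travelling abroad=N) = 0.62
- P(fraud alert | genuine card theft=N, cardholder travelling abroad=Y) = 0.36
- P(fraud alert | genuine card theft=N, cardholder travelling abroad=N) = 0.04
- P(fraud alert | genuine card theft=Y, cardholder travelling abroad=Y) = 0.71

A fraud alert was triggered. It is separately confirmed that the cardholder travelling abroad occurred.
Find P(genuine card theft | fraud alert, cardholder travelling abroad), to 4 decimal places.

P(genuine card theft | fraud alert, cardholder travelling abroad) ≈ 0.1430

P(fraud alert | cardholder travelling abroad) = 0.36*0.922 + 0.71*0.078 = 0.331920 + 0.055380 = 0.387300
Of this, 0.055380 comes from 0.71*0.078 (the genuine card theft=true cases).
So P(genuine card theft | fraud alert, cardholder travelling abroad) = 0.055380/0.387300 ≈ 0.1430.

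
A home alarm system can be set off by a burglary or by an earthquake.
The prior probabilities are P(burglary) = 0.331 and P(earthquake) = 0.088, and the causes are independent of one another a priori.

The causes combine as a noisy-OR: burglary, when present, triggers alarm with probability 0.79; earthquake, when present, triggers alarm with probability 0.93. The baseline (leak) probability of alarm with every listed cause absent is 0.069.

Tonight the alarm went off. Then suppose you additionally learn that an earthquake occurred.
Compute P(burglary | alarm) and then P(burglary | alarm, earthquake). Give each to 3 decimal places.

P(burglary | alarm) ≈ 0.737; P(burglary | alarm, earthquake) ≈ 0.343

Under noisy-OR, P(alarm | causes) = 1 − (1−0.069)·∏(1−qᵢ) over the active causes.
By total probability over the 4 (burglary, earthquake) configurations:
  P(alarm) = 0.069·0.669·0.912 + 0.93483·0.669·0.088 + 0.80449·0.331·0.912 + 0.986314·0.331·0.088
        = 0.042099 + 0.055035 + 0.242853 + 0.028729 = 0.368716
Keeping only the burglary-present terms gives 0.271582, so
  P(burglary | alarm) = 0.271582 / 0.368716 ≈ 0.737

With the extra evidence:
By total probability over both values of burglary:
  P(alarm | earthquake) = 0.93483*0.669 + 0.986314*0.331
        = 0.625401 + 0.326470 = 0.951871
Keeping only the burglary-present terms gives 0.326470, so
  P(burglary | alarm, earthquake) = 0.326470 / 0.951871 ≈ 0.343
This is intercausal reasoning (explaining away): once earthquake accounts for the alarm, burglary becomes less likely.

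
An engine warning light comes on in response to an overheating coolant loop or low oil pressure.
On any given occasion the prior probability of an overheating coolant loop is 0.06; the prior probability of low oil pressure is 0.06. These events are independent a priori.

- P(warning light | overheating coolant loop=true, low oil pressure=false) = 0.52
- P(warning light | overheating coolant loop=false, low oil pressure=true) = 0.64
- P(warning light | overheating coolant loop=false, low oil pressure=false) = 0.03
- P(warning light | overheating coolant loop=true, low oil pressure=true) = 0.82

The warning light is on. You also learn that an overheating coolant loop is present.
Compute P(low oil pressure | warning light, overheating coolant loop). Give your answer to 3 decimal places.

P(low oil pressure | warning light, overheating coolant loop) ≈ 0.091

Sum P(warning light|·) weighted by the priors over both values of low oil pressure:
  P(warning light | overheating coolant loop) = 0.52×0.94 + 0.82×0.06
        = 0.488800 + 0.049200 = 0.538000
The terms with low oil pressure present sum to 0.049200, so
  P(low oil pressure | warning light, overheating coolant loop) = 0.049200 / 0.538000 ≈ 0.091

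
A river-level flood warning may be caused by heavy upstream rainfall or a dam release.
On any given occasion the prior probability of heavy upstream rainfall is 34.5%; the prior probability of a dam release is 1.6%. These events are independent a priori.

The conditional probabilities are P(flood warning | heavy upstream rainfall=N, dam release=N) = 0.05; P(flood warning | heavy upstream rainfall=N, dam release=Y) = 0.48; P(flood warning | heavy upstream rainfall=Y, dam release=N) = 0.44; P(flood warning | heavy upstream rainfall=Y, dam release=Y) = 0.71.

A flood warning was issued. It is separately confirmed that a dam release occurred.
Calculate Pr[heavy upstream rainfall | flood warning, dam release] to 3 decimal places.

Pr[heavy upstream rainfall | flood warning, dam release] ≈ 0.438

Weight on heavy upstream rainfall=true, given the evidence: 0.71*0.345 = 0.244950
Denominator P(flood warning | dam release): 0.48*0.655 + 0.71*0.345 = 0.559350
Posterior = 0.244950 / 0.559350 ≈ 0.438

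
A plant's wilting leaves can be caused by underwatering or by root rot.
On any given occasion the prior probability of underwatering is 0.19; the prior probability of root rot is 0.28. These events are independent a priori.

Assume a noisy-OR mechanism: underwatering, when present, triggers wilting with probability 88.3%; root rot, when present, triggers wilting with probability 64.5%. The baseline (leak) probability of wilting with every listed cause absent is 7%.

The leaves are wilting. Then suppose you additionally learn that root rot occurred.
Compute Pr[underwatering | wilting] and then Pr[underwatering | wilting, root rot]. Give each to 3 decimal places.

Under noisy-OR, P(wilting | causes) = 1 − (1−0.07)·∏(1−qᵢ) over the active causes.
For the numerator, keep only underwatering=true terms: 0.121915 + 0.051145 = 0.173060
Denominator P(wilting): 0.07·0.81·0.72 + 0.66985·0.81·0.28 + 0.89119·0.19·0.72 + 0.961372·0.19·0.28 = 0.365806
Posterior = 0.173060 / 0.365806 ≈ 0.473

With the extra evidence:
By total probability over both values of underwatering:
  P(wilting | root rot) = 0.66985*0.81 + 0.961372*0.19
        = 0.542578 + 0.182661 = 0.725239
Keeping only the underwatering-present terms gives 0.182661, so
  P(underwatering | wilting, root rot) = 0.182661 / 0.725239 ≈ 0.252

Pr[underwatering | wilting] ≈ 0.473; Pr[underwatering | wilting, root rot] ≈ 0.252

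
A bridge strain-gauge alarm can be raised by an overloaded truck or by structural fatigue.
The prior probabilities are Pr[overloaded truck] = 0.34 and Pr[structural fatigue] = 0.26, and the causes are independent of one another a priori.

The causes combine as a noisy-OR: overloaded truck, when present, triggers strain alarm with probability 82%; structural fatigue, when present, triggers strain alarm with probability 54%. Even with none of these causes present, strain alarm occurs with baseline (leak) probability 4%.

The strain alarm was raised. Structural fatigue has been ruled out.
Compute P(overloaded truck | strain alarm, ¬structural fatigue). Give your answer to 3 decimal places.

P(overloaded truck | strain alarm, ¬structural fatigue) ≈ 0.914

Under noisy-OR, P(strain alarm | causes) = 1 − (1−0.04)·∏(1−qᵢ) over the active causes.
By total probability over both values of overloaded truck:
  P(strain alarm | ¬structural fatigue) = 0.04*0.66 + 0.8272*0.34
        = 0.026400 + 0.281248 = 0.307648
Keeping only the overloaded truck-present terms gives 0.281248, so
  P(overloaded truck | strain alarm, ¬structural fatigue) = 0.281248 / 0.307648 ≈ 0.914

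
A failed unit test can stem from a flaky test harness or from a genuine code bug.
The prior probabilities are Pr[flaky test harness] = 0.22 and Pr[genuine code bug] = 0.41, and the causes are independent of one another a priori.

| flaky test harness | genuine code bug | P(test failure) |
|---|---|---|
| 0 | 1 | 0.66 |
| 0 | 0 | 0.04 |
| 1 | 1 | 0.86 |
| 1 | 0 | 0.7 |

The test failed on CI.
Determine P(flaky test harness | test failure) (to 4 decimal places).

Numerator (weight on configurations with flaky test harness): 0.090860 + 0.077572 = 0.168432
Normalizer over all consistent configurations: 0.04·0.78·0.59 + 0.66·0.78·0.41 + 0.7·0.22·0.59 + 0.86·0.22·0.41 = 0.397908
P(flaky test harness | test failure) = 0.168432/0.397908 ≈ 0.4233

P(flaky test harness | test failure) ≈ 0.4233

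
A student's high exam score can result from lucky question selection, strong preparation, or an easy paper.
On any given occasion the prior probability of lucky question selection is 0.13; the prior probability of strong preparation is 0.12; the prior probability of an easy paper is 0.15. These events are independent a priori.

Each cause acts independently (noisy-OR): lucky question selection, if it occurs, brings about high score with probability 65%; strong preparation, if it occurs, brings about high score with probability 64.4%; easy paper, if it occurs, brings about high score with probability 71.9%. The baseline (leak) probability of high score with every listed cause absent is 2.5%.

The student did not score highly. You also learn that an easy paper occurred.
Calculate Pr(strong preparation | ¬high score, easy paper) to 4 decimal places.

Under noisy-OR, P(high score | causes) = 1 − (1−0.025)·∏(1−qᵢ) over the active causes.
Sum P(¬high score|·) weighted by the priors over the 4 (lucky question selection, strong preparation) configurations:
  P(¬high score | easy paper) = 0.273975*0.87*0.88 + 0.097535*0.87*0.12 + 0.095891*0.13*0.88 + 0.034137*0.13*0.12
        = 0.209755 + 0.010183 + 0.010970 + 0.000533 = 0.231441
The terms with strong preparation present sum to 0.010716, so
  P(strong preparation | ¬high score, easy paper) = 0.010716 / 0.231441 ≈ 0.0463

Pr(strong preparation | ¬high score, easy paper) ≈ 0.0463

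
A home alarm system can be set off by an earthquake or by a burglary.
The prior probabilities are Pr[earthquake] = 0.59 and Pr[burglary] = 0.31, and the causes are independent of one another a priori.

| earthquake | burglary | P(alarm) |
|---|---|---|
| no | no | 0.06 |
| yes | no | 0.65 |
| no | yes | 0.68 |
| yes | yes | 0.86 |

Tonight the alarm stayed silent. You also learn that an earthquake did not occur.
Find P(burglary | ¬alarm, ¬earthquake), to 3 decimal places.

P(burglary | ¬alarm, ¬earthquake) ≈ 0.133

P(¬alarm | ¬earthquake) = 0.94×0.69 + 0.32×0.31 = 0.648600 + 0.099200 = 0.747800
Restricting to configurations with burglary present: 0.32×0.31 = 0.099200.
Hence the posterior is 0.099200/0.747800 ≈ 0.133.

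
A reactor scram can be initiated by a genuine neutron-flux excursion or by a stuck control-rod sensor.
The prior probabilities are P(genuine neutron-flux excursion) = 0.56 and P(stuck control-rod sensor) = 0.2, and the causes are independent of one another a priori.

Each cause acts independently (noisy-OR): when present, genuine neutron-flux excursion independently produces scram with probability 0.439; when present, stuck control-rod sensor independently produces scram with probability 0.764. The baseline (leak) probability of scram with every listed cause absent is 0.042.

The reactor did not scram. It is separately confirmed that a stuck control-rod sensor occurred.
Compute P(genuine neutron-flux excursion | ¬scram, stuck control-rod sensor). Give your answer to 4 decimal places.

P(genuine neutron-flux excursion | ¬scram, stuck control-rod sensor) ≈ 0.4166

Under noisy-OR, P(scram | causes) = 1 − (1−0.042)·∏(1−qᵢ) over the active causes.
By total probability over both values of genuine neutron-flux excursion:
  P(¬scram | stuck control-rod sensor) = 0.226088×0.44 + 0.126835×0.56
        = 0.099479 + 0.071028 = 0.170507
Keeping only the genuine neutron-flux excursion-present terms gives 0.071028, so
  P(genuine neutron-flux excursion | ¬scram, stuck control-rod sensor) = 0.071028 / 0.170507 ≈ 0.4166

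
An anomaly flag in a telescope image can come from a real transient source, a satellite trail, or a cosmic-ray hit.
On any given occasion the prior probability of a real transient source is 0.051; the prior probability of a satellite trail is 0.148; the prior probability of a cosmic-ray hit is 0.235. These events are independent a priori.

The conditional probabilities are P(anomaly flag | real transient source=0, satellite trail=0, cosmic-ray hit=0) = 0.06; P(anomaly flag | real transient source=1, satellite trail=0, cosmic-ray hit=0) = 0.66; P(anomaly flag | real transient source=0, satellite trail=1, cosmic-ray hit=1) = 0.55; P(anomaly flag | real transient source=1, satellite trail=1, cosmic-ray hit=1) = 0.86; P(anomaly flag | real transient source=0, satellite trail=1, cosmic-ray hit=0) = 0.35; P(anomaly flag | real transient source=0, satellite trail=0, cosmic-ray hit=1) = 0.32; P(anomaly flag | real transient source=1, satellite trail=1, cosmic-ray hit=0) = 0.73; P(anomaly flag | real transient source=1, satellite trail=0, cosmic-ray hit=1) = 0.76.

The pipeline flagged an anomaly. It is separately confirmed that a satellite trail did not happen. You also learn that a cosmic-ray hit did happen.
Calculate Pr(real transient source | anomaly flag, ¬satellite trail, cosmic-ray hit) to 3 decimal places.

Pr(real transient source | anomaly flag, ¬satellite trail, cosmic-ray hit) ≈ 0.113

Enumerate both values of real transient source and weight by the priors:
  P(anomaly flag | ¬satellite trail, cosmic-ray hit) = 0.32×0.949 + 0.76×0.051
        = 0.303680 + 0.038760 = 0.342440
Keeping only the real transient source-present terms gives 0.038760, so
  P(real transient source | anomaly flag, ¬satellite trail, cosmic-ray hit) = 0.038760 / 0.342440 ≈ 0.113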